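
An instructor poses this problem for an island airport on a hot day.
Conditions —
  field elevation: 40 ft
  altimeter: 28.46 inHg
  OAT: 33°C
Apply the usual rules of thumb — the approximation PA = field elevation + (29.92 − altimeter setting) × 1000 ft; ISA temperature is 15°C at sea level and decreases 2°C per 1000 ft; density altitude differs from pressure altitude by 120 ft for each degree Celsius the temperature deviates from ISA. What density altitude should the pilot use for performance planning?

4020 ft

Pressure altitude = 40 + (29.92 − 28.46) × 1000 = 40 + (+1460) = 1500 ft.
ISA temperature at 1500 ft = 15 − 2 × (1500/1000) = 12°C.
ISA deviation = 33 − 12 = +21°C.
Density altitude = 1500 + 120 × (21) = 4020 ft.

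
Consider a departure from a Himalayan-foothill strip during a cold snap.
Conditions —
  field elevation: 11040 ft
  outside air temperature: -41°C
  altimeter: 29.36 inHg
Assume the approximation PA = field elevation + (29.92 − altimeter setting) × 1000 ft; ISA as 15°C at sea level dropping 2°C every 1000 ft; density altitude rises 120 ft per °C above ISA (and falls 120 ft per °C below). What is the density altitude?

7664 ft

Pressure altitude = 11040 + (29.92 − 29.36) × 1000 = 11040 + (+560) = 11600 ft.
ISA temperature at 11600 ft = 15 − 2 × (11600/1000) = -8.2°C.
ISA deviation = -41 − (-8.2) = -32.8°C.
Density altitude = 11600 + 120 × (-32.8) = 7664 ft.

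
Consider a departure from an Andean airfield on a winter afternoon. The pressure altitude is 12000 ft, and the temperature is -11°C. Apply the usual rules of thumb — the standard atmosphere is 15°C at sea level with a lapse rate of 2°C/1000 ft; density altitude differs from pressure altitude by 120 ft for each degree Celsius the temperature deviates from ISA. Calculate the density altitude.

ISA temperature at 12000 ft = 15 − 2 × (12000/1000) = -9°C.
ISA deviation = -11 − (-9) = -2°C.
Density altitude = 12000 + 120 × (-2) = 12000 + (-240) = 11760 ft.

11760 ft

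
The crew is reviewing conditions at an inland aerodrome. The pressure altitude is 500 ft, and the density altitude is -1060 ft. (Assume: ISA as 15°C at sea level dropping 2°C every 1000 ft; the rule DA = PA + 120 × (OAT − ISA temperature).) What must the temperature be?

Density altitude − pressure altitude = -1060 − 500 = -1560 ft.
At 120 ft/°C that is an ISA deviation of -1560/120 = -13°C.
ISA temperature at 500 ft = 15 − 2 × (500/1000) = 14°C.
OAT = ISA + deviation = 14 + (-13) = 1°C.

1°C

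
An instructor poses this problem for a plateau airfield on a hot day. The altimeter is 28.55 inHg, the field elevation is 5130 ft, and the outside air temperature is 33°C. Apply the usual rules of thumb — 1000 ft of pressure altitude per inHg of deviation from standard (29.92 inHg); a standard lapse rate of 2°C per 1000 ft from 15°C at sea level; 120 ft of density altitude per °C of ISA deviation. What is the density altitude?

Pressure altitude = 5130 + (29.92 − 28.55) × 1000 = 5130 + (+1370) = 6500 ft.
ISA temperature at 6500 ft = 15 − 2 × (6500/1000) = 2°C.
ISA deviation = 33 − 2 = +31°C.
Density altitude = 6500 + 120 × (31) = 10220 ft.

10220 ft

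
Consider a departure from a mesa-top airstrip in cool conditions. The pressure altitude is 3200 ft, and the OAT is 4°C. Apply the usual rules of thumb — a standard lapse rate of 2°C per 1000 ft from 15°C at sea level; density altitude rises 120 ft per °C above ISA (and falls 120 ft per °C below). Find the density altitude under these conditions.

2648 ft

ISA temperature at 3200 ft = 15 − 2 × (3200/1000) = 8.6°C.
ISA deviation = 4 − 8.6 = -4.6°C.
Density altitude = 3200 + 120 × (-4.6) = 3200 + (-552) = 2648 ft.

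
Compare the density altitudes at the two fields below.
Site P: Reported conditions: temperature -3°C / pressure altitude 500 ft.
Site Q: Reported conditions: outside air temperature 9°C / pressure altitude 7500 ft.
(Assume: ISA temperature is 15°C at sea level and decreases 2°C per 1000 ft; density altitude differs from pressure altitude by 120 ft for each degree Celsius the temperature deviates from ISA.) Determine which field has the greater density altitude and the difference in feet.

Site Q by 10120 ft

Site P: ISA temp = 14°C, deviation -17°C, DA = 500 + 120 × (-17) = -1540 ft.
Site Q: ISA temp = 0°C, deviation +9°C, DA = 7500 + 120 × 9 = 8580 ft.
Site Q is higher by 8580 − (-1540) = 10120 ft.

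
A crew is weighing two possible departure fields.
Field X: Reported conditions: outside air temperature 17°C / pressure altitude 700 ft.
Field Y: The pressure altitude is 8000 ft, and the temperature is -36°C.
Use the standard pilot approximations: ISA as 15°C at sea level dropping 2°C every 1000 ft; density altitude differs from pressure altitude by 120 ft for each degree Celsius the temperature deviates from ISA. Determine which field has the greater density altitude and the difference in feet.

Field Y by 2692 ft

Field X: ISA temp = 13.6°C, deviation +3.4°C, DA = 700 + 120 × 3.4 = 1108 ft.
Field Y: ISA temp = -1°C, deviation -35°C, DA = 8000 + 120 × (-35) = 3800 ft.
Field Y is higher by 3800 − 1108 = 2692 ft.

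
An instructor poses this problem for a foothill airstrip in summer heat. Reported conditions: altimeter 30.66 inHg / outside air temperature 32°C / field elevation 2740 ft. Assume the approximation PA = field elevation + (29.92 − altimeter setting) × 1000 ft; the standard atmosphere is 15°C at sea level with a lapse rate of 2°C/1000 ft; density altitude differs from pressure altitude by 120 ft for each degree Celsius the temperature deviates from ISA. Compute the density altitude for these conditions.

Pressure altitude = 2740 + (29.92 − 30.66) × 1000 = 2740 + (-740) = 2000 ft.
ISA temperature at 2000 ft = 15 − 2 × (2000/1000) = 11°C.
ISA deviation = 32 − 11 = +21°C.
Density altitude = 2000 + 120 × (21) = 4520 ft.

4520 ft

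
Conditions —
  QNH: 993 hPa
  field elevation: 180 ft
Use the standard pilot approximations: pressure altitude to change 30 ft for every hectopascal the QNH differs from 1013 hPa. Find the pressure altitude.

780 ft

Pressure correction = (1013 − 993) × 30 = +600 ft.
Pressure altitude = 180 + (+600) = 780 ft.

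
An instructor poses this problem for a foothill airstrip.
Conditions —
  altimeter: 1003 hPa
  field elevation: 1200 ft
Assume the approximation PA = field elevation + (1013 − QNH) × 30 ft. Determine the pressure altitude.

1500 ft

Pressure correction = (1013 − 1003) × 30 = +300 ft.
Pressure altitude = 1200 + (+300) = 1500 ft.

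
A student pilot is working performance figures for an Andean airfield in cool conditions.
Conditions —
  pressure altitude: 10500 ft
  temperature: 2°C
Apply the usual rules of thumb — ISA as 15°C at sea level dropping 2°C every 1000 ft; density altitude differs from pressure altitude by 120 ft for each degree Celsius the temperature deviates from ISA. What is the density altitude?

ISA temperature at 10500 ft = 15 − 2 × (10500/1000) = -6°C.
ISA deviation = 2 − (-6) = +8°C.
Density altitude = 10500 + 120 × (8) = 10500 + (+960) = 11460 ft.

11460 ft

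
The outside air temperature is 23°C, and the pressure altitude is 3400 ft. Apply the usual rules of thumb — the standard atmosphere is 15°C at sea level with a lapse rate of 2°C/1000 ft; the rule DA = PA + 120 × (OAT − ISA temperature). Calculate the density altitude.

5176 ft

ISA temperature at 3400 ft = 15 − 2 × (3400/1000) = 8.2°C.
ISA deviation = 23 − 8.2 = +14.8°C.
Density altitude = 3400 + 120 × (14.8) = 3400 + (+1776) = 5176 ft.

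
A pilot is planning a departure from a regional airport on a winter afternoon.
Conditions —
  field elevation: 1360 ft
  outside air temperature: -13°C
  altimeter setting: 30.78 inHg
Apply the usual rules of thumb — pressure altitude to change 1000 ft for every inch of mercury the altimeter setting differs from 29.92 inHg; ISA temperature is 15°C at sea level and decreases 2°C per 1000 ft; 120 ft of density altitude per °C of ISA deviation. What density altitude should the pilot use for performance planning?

-2740 ft

Pressure altitude = 1360 + (29.92 − 30.78) × 1000 = 1360 + (-860) = 500 ft.
ISA temperature at 500 ft = 15 − 2 × (500/1000) = 14°C.
ISA deviation = -13 − 14 = -27°C.
Density altitude = 500 + 120 × (-27) = -2740 ft.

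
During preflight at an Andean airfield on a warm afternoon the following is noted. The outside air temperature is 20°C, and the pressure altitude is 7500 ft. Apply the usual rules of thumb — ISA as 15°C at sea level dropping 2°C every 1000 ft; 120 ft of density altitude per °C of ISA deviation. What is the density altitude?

9900 ft

ISA temperature at 7500 ft = 15 − 2 × (7500/1000) = 0°C.
ISA deviation = 20 − 0 = +20°C.
Density altitude = 7500 + 120 × (20) = 7500 + (+2400) = 9900 ft.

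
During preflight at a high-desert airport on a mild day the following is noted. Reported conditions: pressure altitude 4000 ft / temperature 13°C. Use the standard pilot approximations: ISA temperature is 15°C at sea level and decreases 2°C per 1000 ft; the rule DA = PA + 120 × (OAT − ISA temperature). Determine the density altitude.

ISA temperature at 4000 ft = 15 − 2 × (4000/1000) = 7°C.
ISA deviation = 13 − 7 = +6°C.
Density altitude = 4000 + 120 × (6) = 4000 + (+720) = 4720 ft.

4720 ft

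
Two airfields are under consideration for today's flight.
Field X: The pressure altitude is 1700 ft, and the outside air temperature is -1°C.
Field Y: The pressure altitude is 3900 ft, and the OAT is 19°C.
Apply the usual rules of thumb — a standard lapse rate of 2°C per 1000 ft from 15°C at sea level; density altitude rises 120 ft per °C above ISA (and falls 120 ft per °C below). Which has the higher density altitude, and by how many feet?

Field X: ISA temp = 11.6°C, deviation -12.6°C, DA = 1700 + 120 × (-12.6) = 188 ft.
Field Y: ISA temp = 7.2°C, deviation +11.8°C, DA = 3900 + 120 × 11.8 = 5316 ft.
Field Y is higher by 5316 − 188 = 5128 ft.

Field Y by 5128 ft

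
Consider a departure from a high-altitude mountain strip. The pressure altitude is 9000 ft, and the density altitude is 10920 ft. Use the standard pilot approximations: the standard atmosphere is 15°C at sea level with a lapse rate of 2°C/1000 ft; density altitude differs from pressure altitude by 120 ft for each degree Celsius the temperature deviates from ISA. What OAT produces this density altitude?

Density altitude − pressure altitude = 10920 − 9000 = +1920 ft.
At 120 ft/°C that is an ISA deviation of 1920/120 = +16°C.
ISA temperature at 9000 ft = 15 − 2 × (9000/1000) = -3°C.
OAT = ISA + deviation = -3 + (+16) = 13°C.

13°C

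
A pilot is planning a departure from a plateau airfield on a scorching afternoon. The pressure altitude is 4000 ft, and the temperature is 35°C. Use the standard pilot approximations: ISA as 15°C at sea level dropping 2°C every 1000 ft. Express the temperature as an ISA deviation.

ISA temperature at 4000 ft = 15 − 2 × (4000/1000) = 7°C.
Deviation = OAT − ISA = 35 − 7 = +28°C.

ISA+28°C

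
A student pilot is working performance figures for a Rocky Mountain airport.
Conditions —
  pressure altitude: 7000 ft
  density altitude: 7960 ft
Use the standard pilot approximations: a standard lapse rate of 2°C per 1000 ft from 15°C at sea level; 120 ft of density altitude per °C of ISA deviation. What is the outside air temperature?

9°C

Density altitude − pressure altitude = 7960 − 7000 = +960 ft.
At 120 ft/°C that is an ISA deviation of 960/120 = +8°C.
ISA temperature at 7000 ft = 15 − 2 × (7000/1000) = 1°C.
OAT = ISA + deviation = 1 + (+8) = 9°C.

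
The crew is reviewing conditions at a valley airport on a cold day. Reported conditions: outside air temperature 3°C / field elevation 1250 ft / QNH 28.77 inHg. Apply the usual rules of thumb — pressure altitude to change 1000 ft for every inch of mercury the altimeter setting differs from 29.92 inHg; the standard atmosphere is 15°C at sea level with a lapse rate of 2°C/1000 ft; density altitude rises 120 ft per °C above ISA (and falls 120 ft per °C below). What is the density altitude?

1536 ft

Pressure altitude = 1250 + (29.92 − 28.77) × 1000 = 1250 + (+1150) = 2400 ft.
ISA temperature at 2400 ft = 15 − 2 × (2400/1000) = 10.2°C.
ISA deviation = 3 − 10.2 = -7.2°C.
Density altitude = 2400 + 120 × (-7.2) = 1536 ft.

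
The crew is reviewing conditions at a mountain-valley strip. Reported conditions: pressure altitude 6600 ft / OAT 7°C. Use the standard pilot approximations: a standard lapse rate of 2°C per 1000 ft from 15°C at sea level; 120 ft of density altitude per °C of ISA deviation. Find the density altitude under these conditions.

7224 ft

ISA temperature at 6600 ft = 15 − 2 × (6600/1000) = 1.8°C.
ISA deviation = 7 − 1.8 = +5.2°C.
Density altitude = 6600 + 120 × (5.2) = 6600 + (+624) = 7224 ft.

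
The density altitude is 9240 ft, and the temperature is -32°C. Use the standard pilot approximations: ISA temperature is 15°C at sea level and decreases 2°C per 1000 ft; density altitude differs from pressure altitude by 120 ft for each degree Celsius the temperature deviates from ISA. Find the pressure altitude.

DA = PA + 120 × (OAT − (15 − 2·PA/1000)) = PA + 120·OAT − 1800 + 0.24·PA = 1.24·PA + 120·OAT − 1800.
So 1.24·PA = 9240 − 120 × (-32) + 1800 = 14880.
PA = 14880 / 1.24 = 12000 ft.

12000 ft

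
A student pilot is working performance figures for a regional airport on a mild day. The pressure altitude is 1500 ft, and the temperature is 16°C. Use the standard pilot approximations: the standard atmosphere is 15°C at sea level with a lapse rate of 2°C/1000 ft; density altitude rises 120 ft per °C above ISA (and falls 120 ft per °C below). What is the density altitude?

ISA temperature at 1500 ft = 15 − 2 × (1500/1000) = 12°C.
ISA deviation = 16 − 12 = +4°C.
Density altitude = 1500 + 120 × (4) = 1500 + (+480) = 1980 ft.

1980 ft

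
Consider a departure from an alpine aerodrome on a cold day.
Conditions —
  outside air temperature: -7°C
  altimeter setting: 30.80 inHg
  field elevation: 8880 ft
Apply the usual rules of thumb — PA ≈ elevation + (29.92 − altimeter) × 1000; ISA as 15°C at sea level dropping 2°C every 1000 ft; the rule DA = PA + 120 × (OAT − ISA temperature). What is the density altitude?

7280 ft

Pressure altitude = 8880 + (29.92 − 30.80) × 1000 = 8880 + (-880) = 8000 ft.
ISA temperature at 8000 ft = 15 − 2 × (8000/1000) = -1°C.
ISA deviation = -7 − (-1) = -6°C.
Density altitude = 8000 + 120 × (-6) = 7280 ft.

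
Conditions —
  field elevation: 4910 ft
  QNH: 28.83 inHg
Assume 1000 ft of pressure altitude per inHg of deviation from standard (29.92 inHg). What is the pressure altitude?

6000 ft

Pressure correction = (29.92 − 28.83) × 1000 = +1090 ft.
Pressure altitude = 4910 + (+1090) = 6000 ft.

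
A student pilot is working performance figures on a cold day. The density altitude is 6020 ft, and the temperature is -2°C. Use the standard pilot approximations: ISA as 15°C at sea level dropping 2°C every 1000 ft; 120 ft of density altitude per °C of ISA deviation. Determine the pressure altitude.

DA = PA + 120 × (OAT − (15 − 2·PA/1000)) = PA + 120·OAT − 1800 + 0.24·PA = 1.24·PA + 120·OAT − 1800.
So 1.24·PA = 6020 − 120 × (-2) + 1800 = 8060.
PA = 8060 / 1.24 = 6500 ft.

6500 ft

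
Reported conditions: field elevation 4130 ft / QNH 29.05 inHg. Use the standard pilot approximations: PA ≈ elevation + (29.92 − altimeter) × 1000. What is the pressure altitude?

Pressure correction = (29.92 − 29.05) × 1000 = +870 ft.
Pressure altitude = 4130 + (+870) = 5000 ft.

5000 ft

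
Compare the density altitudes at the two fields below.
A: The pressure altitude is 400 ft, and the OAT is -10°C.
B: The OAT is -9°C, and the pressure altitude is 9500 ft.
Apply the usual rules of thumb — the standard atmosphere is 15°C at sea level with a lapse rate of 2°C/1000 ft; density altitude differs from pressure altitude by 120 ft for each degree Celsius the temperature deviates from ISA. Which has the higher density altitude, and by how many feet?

A: ISA temp = 14.2°C, deviation -24.2°C, DA = 400 + 120 × (-24.2) = -2504 ft.
B: ISA temp = -4°C, deviation -5°C, DA = 9500 + 120 × (-5) = 8900 ft.
B is higher by 8900 − (-2504) = 11404 ft.

B by 11404 ft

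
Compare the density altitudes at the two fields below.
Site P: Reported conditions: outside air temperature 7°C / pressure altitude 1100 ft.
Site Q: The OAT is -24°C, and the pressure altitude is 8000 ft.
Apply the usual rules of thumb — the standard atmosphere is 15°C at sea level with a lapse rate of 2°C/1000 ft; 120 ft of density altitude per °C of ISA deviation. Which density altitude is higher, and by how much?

Site P: ISA temp = 12.8°C, deviation -5.8°C, DA = 1100 + 120 × (-5.8) = 404 ft.
Site Q: ISA temp = -1°C, deviation -23°C, DA = 8000 + 120 × (-23) = 5240 ft.
Site Q is higher by 5240 − 404 = 4836 ft.

Site Q by 4836 ft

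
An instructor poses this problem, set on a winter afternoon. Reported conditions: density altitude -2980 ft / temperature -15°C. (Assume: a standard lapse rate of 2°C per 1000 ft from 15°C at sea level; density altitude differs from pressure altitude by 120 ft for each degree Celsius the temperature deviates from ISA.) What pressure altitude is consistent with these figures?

500 ft

DA = PA + 120 × (OAT − (15 − 2·PA/1000)) = PA + 120·OAT − 1800 + 0.24·PA = 1.24·PA + 120·OAT − 1800.
So 1.24·PA = -2980 − 120 × (-15) + 1800 = 620.
PA = 620 / 1.24 = 500 ft.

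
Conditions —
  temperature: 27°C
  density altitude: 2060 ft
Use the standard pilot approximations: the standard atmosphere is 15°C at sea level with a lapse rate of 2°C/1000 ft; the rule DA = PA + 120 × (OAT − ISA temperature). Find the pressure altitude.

500 ft

DA = PA + 120 × (OAT − (15 − 2·PA/1000)) = PA + 120·OAT − 1800 + 0.24·PA = 1.24·PA + 120·OAT − 1800.
So 1.24·PA = 2060 − 120 × 27 + 1800 = 620.
PA = 620 / 1.24 = 500 ft.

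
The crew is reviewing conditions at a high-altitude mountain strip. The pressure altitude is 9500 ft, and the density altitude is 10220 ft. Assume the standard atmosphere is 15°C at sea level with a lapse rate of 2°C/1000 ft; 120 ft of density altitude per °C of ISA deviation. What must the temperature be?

2°C

Density altitude − pressure altitude = 10220 − 9500 = +720 ft.
At 120 ft/°C that is an ISA deviation of 720/120 = +6°C.
ISA temperature at 9500 ft = 15 − 2 × (9500/1000) = -4°C.
OAT = ISA + deviation = -4 + (+6) = 2°C.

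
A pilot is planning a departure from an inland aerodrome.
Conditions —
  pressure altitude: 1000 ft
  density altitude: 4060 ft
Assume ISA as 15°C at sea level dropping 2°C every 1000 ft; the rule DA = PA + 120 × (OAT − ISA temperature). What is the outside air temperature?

38.5°C

Density altitude − pressure altitude = 4060 − 1000 = +3060 ft.
At 120 ft/°C that is an ISA deviation of 3060/120 = +25.5°C.
ISA temperature at 1000 ft = 15 − 2 × (1000/1000) = 13°C.
OAT = ISA + deviation = 13 + (+25.5) = 38.5°C.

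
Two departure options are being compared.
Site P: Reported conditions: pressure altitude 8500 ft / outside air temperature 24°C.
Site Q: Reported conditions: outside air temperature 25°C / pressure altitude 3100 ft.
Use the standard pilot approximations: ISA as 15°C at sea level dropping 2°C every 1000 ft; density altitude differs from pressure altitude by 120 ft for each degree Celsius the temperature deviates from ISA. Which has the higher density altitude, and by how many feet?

Site P by 6576 ft

Site P: ISA temp = -2°C, deviation +26°C, DA = 8500 + 120 × 26 = 11620 ft.
Site Q: ISA temp = 8.8°C, deviation +16.2°C, DA = 3100 + 120 × 16.2 = 5044 ft.
Site P is higher by 11620 − 5044 = 6576 ft.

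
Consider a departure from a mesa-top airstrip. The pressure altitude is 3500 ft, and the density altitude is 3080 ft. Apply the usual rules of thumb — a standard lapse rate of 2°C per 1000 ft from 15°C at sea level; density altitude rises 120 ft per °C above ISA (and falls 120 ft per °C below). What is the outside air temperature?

4.5°C

Density altitude − pressure altitude = 3080 − 3500 = -420 ft.
At 120 ft/°C that is an ISA deviation of -420/120 = -3.5°C.
ISA temperature at 3500 ft = 15 − 2 × (3500/1000) = 8°C.
OAT = ISA + deviation = 8 + (-3.5) = 4.5°C.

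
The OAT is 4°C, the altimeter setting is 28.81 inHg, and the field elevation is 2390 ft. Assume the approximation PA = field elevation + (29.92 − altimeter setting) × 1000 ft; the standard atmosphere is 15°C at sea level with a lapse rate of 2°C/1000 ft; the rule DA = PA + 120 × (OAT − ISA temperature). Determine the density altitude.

Pressure altitude = 2390 + (29.92 − 28.81) × 1000 = 2390 + (+1110) = 3500 ft.
ISA temperature at 3500 ft = 15 − 2 × (3500/1000) = 8°C.
ISA deviation = 4 − 8 = -4°C.
Density altitude = 3500 + 120 × (-4) = 3020 ft.

3020 ft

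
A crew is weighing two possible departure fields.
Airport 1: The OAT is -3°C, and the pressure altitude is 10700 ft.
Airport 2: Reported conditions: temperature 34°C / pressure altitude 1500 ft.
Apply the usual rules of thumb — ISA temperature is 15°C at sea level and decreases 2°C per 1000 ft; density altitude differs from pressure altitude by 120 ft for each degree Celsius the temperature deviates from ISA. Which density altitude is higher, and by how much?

Airport 1: ISA temp = -6.4°C, deviation +3.4°C, DA = 10700 + 120 × 3.4 = 11108 ft.
Airport 2: ISA temp = 12°C, deviation +22°C, DA = 1500 + 120 × 22 = 4140 ft.
Airport 1 is higher by 11108 − 4140 = 6968 ft.

Airport 1 by 6968 ft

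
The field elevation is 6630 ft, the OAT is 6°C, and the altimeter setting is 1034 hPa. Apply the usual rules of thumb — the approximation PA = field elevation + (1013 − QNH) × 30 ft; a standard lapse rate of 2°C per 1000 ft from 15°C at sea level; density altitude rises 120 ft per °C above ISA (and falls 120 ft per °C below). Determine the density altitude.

6360 ft

Pressure altitude = 6630 + (1013 − 1034) × 30 = 6630 + (-630) = 6000 ft.
ISA temperature at 6000 ft = 15 − 2 × (6000/1000) = 3°C.
ISA deviation = 6 − 3 = +3°C.
Density altitude = 6000 + 120 × (3) = 6360 ft.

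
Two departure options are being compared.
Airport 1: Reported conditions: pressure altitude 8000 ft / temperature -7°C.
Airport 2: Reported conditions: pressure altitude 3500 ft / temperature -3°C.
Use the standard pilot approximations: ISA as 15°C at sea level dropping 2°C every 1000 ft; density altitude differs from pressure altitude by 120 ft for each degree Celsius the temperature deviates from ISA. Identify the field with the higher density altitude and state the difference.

Airport 1: ISA temp = -1°C, deviation -6°C, DA = 8000 + 120 × (-6) = 7280 ft.
Airport 2: ISA temp = 8°C, deviation -11°C, DA = 3500 + 120 × (-11) = 2180 ft.
Airport 1 is higher by 7280 − 2180 = 5100 ft.

Airport 1 by 5100 ft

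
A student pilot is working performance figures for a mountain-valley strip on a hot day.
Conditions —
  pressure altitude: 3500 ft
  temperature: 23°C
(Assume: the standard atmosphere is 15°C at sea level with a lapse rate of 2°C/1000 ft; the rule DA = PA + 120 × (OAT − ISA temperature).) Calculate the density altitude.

5300 ft

ISA temperature at 3500 ft = 15 − 2 × (3500/1000) = 8°C.
ISA deviation = 23 − 8 = +15°C.
Density altitude = 3500 + 120 × (15) = 3500 + (+1800) = 5300 ft.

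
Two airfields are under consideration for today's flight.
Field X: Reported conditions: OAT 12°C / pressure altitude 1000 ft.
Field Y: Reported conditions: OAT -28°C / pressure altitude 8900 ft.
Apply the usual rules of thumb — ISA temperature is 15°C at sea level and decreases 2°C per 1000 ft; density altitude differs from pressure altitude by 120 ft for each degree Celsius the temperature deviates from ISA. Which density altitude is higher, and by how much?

Field X: ISA temp = 13°C, deviation -1°C, DA = 1000 + 120 × (-1) = 880 ft.
Field Y: ISA temp = -2.8°C, deviation -25.2°C, DA = 8900 + 120 × (-25.2) = 5876 ft.
Field Y is higher by 5876 − 880 = 4996 ft.

Field Y by 4996 ft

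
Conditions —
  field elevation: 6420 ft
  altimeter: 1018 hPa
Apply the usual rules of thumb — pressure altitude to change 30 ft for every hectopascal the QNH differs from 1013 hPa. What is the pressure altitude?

6270 ft

Pressure correction = (1013 − 1018) × 30 = -150 ft.
Pressure altitude = 6420 + (-150) = 6270 ft.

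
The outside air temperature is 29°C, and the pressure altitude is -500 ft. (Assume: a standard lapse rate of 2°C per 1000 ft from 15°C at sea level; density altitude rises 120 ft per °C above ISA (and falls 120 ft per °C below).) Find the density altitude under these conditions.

1060 ft

ISA temperature at -500 ft = 15 − 2 × (-500/1000) = 16°C.
ISA deviation = 29 − 16 = +13°C.
Density altitude = -500 + 120 × (13) = -500 + (+1560) = 1060 ft.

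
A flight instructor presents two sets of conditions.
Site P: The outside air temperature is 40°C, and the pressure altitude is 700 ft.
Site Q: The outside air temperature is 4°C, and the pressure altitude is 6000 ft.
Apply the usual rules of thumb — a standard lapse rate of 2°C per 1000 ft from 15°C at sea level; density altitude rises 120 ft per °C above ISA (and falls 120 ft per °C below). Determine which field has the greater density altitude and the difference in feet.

Site P: ISA temp = 13.6°C, deviation +26.4°C, DA = 700 + 120 × 26.4 = 3868 ft.
Site Q: ISA temp = 3°C, deviation +1°C, DA = 6000 + 120 × 1 = 6120 ft.
Site Q is higher by 6120 − 3868 = 2252 ft.

Site Q by 2252 ft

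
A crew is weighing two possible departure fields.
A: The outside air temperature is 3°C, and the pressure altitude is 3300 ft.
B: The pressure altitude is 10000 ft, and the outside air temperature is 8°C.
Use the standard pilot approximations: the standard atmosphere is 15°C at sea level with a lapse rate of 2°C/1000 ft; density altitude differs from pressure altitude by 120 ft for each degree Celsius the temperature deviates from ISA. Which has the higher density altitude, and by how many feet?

B by 8908 ft

A: ISA temp = 8.4°C, deviation -5.4°C, DA = 3300 + 120 × (-5.4) = 2652 ft.
B: ISA temp = -5°C, deviation +13°C, DA = 10000 + 120 × 13 = 11560 ft.
B is higher by 11560 − 2652 = 8908 ft.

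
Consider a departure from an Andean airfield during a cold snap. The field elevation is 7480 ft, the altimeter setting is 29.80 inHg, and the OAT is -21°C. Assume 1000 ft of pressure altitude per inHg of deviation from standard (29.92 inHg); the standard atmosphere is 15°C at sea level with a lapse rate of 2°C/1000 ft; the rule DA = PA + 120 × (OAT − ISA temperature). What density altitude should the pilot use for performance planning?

Pressure altitude = 7480 + (29.92 − 29.80) × 1000 = 7480 + (+120) = 7600 ft.
ISA temperature at 7600 ft = 15 − 2 × (7600/1000) = -0.2°C.
ISA deviation = -21 − (-0.2) = -20.8°C.
Density altitude = 7600 + 120 × (-20.8) = 5104 ft.

5104 ft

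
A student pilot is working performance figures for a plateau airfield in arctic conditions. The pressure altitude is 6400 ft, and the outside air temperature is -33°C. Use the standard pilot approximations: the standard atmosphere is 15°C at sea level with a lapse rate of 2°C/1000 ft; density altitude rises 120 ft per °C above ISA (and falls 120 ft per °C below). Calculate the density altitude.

ISA temperature at 6400 ft = 15 − 2 × (6400/1000) = 2.2°C.
ISA deviation = -33 − 2.2 = -35.2°C.
Density altitude = 6400 + 120 × (-35.2) = 6400 + (-4224) = 2176 ft.

2176 ft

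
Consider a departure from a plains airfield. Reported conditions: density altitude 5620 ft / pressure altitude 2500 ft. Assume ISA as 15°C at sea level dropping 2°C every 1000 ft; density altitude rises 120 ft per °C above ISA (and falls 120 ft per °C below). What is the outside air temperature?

36°C

Density altitude − pressure altitude = 5620 − 2500 = +3120 ft.
At 120 ft/°C that is an ISA deviation of 3120/120 = +26°C.
ISA temperature at 2500 ft = 15 − 2 × (2500/1000) = 10°C.
OAT = ISA + deviation = 10 + (+26) = 36°C.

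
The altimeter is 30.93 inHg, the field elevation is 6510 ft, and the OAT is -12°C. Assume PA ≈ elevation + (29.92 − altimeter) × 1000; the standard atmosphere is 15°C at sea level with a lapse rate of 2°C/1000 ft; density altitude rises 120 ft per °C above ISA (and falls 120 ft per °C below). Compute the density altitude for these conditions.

Pressure altitude = 6510 + (29.92 − 30.93) × 1000 = 6510 + (-1010) = 5500 ft.
ISA temperature at 5500 ft = 15 − 2 × (5500/1000) = 4°C.
ISA deviation = -12 − 4 = -16°C.
Density altitude = 5500 + 120 × (-16) = 3580 ft.

3580 ft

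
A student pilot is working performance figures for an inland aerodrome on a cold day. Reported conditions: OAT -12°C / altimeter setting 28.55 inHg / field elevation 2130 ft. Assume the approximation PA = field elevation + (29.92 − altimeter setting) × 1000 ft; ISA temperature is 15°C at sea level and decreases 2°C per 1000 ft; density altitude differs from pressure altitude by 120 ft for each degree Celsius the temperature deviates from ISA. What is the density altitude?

1100 ft

Pressure altitude = 2130 + (29.92 − 28.55) × 1000 = 2130 + (+1370) = 3500 ft.
ISA temperature at 3500 ft = 15 − 2 × (3500/1000) = 8°C.
ISA deviation = -12 − 8 = -20°C.
Density altitude = 3500 + 120 × (-20) = 1100 ft.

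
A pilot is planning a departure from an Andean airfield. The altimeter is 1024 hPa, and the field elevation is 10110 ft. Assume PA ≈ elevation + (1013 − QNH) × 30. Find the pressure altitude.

9780 ft

Pressure correction = (1013 − 1024) × 30 = -330 ft.
Pressure altitude = 10110 + (-330) = 9780 ft.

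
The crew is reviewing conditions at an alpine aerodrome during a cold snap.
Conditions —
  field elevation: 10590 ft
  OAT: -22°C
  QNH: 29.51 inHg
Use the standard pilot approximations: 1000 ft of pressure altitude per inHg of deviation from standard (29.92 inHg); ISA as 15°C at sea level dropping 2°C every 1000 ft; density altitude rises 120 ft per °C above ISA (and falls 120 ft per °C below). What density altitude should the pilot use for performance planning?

9200 ft

Pressure altitude = 10590 + (29.92 − 29.51) × 1000 = 10590 + (+410) = 11000 ft.
ISA temperature at 11000 ft = 15 − 2 × (11000/1000) = -7°C.
ISA deviation = -22 − (-7) = -15°C.
Density altitude = 11000 + 120 × (-15) = 9200 ft.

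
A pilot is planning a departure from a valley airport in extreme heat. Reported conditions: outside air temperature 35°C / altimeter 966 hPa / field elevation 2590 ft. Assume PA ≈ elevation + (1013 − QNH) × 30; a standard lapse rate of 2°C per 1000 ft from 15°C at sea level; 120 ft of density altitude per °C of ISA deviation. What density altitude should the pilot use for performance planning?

7360 ft

Pressure altitude = 2590 + (1013 − 966) × 30 = 2590 + (+1410) = 4000 ft.
ISA temperature at 4000 ft = 15 − 2 × (4000/1000) = 7°C.
ISA deviation = 35 − 7 = +28°C.
Density altitude = 4000 + 120 × (28) = 7360 ft.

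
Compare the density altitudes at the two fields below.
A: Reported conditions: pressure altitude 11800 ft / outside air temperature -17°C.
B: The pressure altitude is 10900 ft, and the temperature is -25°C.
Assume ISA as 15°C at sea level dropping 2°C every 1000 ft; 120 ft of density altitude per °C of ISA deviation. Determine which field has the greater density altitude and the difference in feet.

A: ISA temp = -8.6°C, deviation -8.4°C, DA = 11800 + 120 × (-8.4) = 10792 ft.
B: ISA temp = -6.8°C, deviation -18.2°C, DA = 10900 + 120 × (-18.2) = 8716 ft.
A is higher by 10792 − 8716 = 2076 ft.

A by 2076 ft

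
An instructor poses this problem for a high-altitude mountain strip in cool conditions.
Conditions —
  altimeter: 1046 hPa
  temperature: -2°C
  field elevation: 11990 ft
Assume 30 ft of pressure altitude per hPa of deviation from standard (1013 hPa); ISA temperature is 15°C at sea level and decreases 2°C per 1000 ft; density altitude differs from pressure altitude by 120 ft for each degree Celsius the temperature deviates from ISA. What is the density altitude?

11600 ft

Pressure altitude = 11990 + (1013 − 1046) × 30 = 11990 + (-990) = 11000 ft.
ISA temperature at 11000 ft = 15 − 2 × (11000/1000) = -7°C.
ISA deviation = -2 − (-7) = +5°C.
Density altitude = 11000 + 120 × (5) = 11600 ft.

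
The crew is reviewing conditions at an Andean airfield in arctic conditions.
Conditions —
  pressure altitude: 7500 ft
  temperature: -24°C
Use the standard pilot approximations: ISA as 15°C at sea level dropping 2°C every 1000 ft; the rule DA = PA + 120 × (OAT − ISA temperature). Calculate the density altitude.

ISA temperature at 7500 ft = 15 − 2 × (7500/1000) = 0°C.
ISA deviation = -24 − 0 = -24°C.
Density altitude = 7500 + 120 × (-24) = 7500 + (-2880) = 4620 ft.

4620 ft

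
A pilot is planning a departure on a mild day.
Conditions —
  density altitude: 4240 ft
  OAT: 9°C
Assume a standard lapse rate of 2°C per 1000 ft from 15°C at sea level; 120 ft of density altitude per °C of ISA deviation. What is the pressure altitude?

DA = PA + 120 × (OAT − (15 − 2·PA/1000)) = PA + 120·OAT − 1800 + 0.24·PA = 1.24·PA + 120·OAT − 1800.
So 1.24·PA = 4240 − 120 × 9 + 1800 = 4960.
PA = 4960 / 1.24 = 4000 ft.

4000 ft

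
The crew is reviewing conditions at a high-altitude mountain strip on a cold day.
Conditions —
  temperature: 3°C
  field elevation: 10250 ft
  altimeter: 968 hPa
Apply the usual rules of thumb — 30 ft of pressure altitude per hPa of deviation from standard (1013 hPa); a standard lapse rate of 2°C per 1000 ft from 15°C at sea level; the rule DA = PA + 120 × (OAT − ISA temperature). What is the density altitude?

Pressure altitude = 10250 + (1013 − 968) × 30 = 10250 + (+1350) = 11600 ft.
ISA temperature at 11600 ft = 15 − 2 × (11600/1000) = -8.2°C.
ISA deviation = 3 − (-8.2) = +11.2°C.
Density altitude = 11600 + 120 × (11.2) = 12944 ft.

12944 ft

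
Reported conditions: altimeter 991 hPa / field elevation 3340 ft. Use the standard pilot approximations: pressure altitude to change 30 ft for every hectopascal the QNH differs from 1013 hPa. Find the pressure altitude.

4000 ft

Pressure correction = (1013 − 991) × 30 = +660 ft.
Pressure altitude = 3340 + (+660) = 4000 ft.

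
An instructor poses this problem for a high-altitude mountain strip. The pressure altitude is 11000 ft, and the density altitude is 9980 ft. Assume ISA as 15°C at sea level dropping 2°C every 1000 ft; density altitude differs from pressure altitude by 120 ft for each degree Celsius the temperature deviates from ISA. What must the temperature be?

-15.5°C

Density altitude − pressure altitude = 9980 − 11000 = -1020 ft.
At 120 ft/°C that is an ISA deviation of -1020/120 = -8.5°C.
ISA temperature at 11000 ft = 15 − 2 × (11000/1000) = -7°C.
OAT = ISA + deviation = -7 + (-8.5) = -15.5°C.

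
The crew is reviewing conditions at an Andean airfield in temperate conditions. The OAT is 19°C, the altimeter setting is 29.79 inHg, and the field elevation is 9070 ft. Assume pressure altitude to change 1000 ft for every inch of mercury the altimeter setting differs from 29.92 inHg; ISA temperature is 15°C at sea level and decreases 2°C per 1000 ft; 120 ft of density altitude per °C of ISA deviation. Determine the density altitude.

11888 ft

Pressure altitude = 9070 + (29.92 − 29.79) × 1000 = 9070 + (+130) = 9200 ft.
ISA temperature at 9200 ft = 15 − 2 × (9200/1000) = -3.4°C.
ISA deviation = 19 − (-3.4) = +22.4°C.
Density altitude = 9200 + 120 × (22.4) = 11888 ft.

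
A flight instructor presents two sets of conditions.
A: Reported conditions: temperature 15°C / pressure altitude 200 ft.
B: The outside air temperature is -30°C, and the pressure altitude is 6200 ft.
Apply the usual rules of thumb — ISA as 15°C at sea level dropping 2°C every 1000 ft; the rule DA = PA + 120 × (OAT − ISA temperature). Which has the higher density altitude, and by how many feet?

A: ISA temp = 14.6°C, deviation +0.4°C, DA = 200 + 120 × 0.4 = 248 ft.
B: ISA temp = 2.6°C, deviation -32.6°C, DA = 6200 + 120 × (-32.6) = 2288 ft.
B is higher by 2288 − 248 = 2040 ft.

B by 2040 ft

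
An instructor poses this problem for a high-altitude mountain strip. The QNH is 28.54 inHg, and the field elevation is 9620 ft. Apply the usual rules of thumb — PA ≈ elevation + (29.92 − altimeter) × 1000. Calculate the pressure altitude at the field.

Pressure correction = (29.92 − 28.54) × 1000 = +1380 ft.
Pressure altitude = 9620 + (+1380) = 11000 ft.

11000 ft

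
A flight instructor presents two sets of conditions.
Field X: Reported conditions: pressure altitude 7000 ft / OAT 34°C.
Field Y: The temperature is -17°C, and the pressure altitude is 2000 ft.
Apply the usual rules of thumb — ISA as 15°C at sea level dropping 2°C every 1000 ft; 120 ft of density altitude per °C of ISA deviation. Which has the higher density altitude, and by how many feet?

Field X: ISA temp = 1°C, deviation +33°C, DA = 7000 + 120 × 33 = 10960 ft.
Field Y: ISA temp = 11°C, deviation -28°C, DA = 2000 + 120 × (-28) = -1360 ft.
Field X is higher by 10960 − (-1360) = 12320 ft.

Field X by 12320 ft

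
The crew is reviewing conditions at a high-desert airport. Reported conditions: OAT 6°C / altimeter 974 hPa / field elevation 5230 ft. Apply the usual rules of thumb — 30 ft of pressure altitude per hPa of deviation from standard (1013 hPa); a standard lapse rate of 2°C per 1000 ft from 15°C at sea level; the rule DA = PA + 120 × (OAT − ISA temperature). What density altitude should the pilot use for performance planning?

6856 ft

Pressure altitude = 5230 + (1013 − 974) × 30 = 5230 + (+1170) = 6400 ft.
ISA temperature at 6400 ft = 15 − 2 × (6400/1000) = 2.2°C.
ISA deviation = 6 − 2.2 = +3.8°C.
Density altitude = 6400 + 120 × (3.8) = 6856 ft.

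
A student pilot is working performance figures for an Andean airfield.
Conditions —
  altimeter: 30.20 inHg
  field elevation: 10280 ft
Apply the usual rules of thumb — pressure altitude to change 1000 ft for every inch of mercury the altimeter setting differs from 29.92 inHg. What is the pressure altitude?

10000 ft

Pressure correction = (29.92 − 30.20) × 1000 = -280 ft.
Pressure altitude = 10280 + (-280) = 10000 ft.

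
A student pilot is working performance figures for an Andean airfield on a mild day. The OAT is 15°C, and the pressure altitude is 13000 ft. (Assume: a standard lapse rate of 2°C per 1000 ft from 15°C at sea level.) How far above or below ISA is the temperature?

ISA temperature at 13000 ft = 15 − 2 × (13000/1000) = -11°C.
Deviation = OAT − ISA = 15 − (-11) = +26°C.

ISA+26°C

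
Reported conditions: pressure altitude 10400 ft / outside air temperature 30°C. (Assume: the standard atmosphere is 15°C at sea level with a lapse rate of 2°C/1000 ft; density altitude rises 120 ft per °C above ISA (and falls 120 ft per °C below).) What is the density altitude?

14696 ft

ISA temperature at 10400 ft = 15 − 2 × (10400/1000) = -5.8°C.
ISA deviation = 30 − (-5.8) = +35.8°C.
Density altitude = 10400 + 120 × (35.8) = 10400 + (+4296) = 14696 ft.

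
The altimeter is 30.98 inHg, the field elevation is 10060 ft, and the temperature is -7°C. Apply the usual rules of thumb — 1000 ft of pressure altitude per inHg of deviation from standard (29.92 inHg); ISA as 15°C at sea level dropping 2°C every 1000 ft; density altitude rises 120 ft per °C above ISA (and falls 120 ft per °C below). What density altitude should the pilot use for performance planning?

Pressure altitude = 10060 + (29.92 − 30.98) × 1000 = 10060 + (-1060) = 9000 ft.
ISA temperature at 9000 ft = 15 − 2 × (9000/1000) = -3°C.
ISA deviation = -7 − (-3) = -4°C.
Density altitude = 9000 + 120 × (-4) = 8520 ft.

8520 ft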